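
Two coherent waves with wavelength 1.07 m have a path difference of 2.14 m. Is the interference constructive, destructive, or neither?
constructive — path difference = 2λ, a whole number of wavelengths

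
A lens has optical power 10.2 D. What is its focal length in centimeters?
f = 1/P = 9.804 cm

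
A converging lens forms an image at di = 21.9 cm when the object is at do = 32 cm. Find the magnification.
M = −di/do = -0.6844 (inverted image)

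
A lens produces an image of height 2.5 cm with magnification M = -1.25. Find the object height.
ho = |hi|/|M| = 2 cm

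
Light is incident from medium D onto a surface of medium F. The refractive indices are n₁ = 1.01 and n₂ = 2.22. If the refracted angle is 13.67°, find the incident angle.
sin θ₁ = (n₂/n₁)·sin θ₂ → θ₁ = 31.3°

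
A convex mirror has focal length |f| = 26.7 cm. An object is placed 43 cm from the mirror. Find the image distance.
f = −26.7 cm (convex); 1/di = 1/f − 1/do → di = -16.47 cm (virtual image, behind mirror)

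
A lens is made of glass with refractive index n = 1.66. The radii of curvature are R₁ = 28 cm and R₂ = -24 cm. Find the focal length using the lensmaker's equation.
1/f = (n − 1)(1/R₁ − 1/R₂) → f = 19.58 cm (converging lens)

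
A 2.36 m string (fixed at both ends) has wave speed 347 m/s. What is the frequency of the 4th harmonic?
fₙ = nv/(2L) = 294.1 Hz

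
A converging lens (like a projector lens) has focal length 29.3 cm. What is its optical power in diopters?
P = 1/f = 3.413 D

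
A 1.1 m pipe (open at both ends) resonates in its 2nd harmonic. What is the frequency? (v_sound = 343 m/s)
fₙ = nv/(2L) = 311.8 Hz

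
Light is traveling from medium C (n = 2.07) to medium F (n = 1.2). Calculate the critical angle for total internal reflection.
θc = arcsin(n₂/n₁) = 35.43°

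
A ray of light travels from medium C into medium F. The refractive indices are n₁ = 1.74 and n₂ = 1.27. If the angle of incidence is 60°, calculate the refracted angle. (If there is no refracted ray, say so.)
sin θ₂ = (n₁/n₂)·sin θ₁ = 1.187 > 1, so there is no refracted ray — the light undergoes total internal reflection.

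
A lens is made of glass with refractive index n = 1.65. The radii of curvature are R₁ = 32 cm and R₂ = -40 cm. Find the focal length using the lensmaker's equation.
1/f = (n − 1)(1/R₁ − 1/R₂) → f = 27.35 cm (converging lens)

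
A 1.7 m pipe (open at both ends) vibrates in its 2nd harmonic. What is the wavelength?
λₙ = 2L/n = 1.7 m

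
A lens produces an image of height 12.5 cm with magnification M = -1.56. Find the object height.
ho = |hi|/|M| = 8.013 cm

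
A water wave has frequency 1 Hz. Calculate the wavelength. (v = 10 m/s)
λ = v/f = 10 m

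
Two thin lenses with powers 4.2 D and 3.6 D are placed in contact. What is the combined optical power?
P_total = P₁ + P₂ = 7.8 D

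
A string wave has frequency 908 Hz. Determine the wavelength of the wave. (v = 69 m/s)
λ = v/f = 0.07599 m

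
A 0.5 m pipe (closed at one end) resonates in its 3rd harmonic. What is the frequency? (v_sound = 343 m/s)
fₙ = nv/(4L) = 514.5 Hz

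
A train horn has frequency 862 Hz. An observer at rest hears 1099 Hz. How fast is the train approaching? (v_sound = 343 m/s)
v_s = v·(1 − f/f_obs) = 73.97 m/s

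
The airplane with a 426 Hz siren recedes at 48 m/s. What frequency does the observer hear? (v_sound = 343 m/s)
f_obs = f·v/(v + v_s) = 373.7 Hz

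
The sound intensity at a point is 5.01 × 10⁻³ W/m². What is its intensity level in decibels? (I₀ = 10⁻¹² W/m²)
β = 10·log₁₀(I/I₀) = 97 dB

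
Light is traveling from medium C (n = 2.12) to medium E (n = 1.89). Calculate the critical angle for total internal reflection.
θc = arcsin(n₂/n₁) = 63.06°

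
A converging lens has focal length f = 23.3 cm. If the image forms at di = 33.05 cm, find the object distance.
1/do = 1/f − 1/di → do = 78.98 cm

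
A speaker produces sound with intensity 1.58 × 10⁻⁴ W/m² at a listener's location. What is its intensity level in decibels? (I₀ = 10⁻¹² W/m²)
β = 10·log₁₀(I/I₀) = 81.99 dB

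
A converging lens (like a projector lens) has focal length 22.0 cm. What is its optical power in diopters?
P = 1/f = 4.545 D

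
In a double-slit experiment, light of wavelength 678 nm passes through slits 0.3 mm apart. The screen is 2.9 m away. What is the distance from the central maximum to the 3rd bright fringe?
y = mλL/d = 19.66 mm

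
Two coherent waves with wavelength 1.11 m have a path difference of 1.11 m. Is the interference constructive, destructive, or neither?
constructive — path difference = 1λ, a whole number of wavelengths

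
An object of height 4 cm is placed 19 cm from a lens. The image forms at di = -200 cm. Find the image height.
hi = (-di/do) × ho = 42.11 cm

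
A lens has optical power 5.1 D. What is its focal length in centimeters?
f = 1/P = 19.61 cm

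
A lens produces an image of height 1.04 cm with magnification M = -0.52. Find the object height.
ho = |hi|/|M| = 2 cm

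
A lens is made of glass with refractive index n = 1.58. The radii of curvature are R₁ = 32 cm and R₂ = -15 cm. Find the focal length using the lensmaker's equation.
1/f = (n − 1)(1/R₁ − 1/R₂) → f = 17.61 cm (converging lens)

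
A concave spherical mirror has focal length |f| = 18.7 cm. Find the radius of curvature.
R = 2|f| = 37.4 cm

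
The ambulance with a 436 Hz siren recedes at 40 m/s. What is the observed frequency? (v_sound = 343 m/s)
f_obs = f·v/(v + v_s) = 390.5 Hz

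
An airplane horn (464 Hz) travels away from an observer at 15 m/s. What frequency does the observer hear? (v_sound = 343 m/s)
f_obs = f·v/(v + v_s) = 444.6 Hz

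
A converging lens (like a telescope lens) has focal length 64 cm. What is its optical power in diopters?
P = 1/f = 1.562 D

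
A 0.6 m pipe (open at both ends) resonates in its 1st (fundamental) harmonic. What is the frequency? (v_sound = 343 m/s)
fₙ = nv/(2L) = 285.8 Hz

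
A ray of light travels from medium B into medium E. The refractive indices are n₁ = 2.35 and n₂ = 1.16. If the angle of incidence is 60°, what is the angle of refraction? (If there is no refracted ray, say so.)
sin θ₂ = (n₁/n₂)·sin θ₁ = 1.754 > 1, so there is no refracted ray — the light undergoes total internal reflection.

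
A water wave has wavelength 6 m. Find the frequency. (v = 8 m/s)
f = v/λ = 1.333 Hz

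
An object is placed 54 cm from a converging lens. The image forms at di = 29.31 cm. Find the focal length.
1/f = 1/do + 1/di → f = 19 cm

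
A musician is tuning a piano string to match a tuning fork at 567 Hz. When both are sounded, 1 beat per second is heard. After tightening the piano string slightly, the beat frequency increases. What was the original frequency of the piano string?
568 Hz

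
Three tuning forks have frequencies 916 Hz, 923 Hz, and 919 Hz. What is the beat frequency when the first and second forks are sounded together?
7 Hz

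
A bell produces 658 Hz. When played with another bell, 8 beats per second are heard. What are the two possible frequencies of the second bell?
f₂ = 658 ± 8 Hz → 666 Hz or 650 Hz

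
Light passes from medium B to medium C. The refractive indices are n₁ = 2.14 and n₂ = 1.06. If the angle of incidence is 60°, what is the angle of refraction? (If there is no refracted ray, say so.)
sin θ₂ = (n₁/n₂)·sin θ₁ = 1.748 > 1, so there is no refracted ray — the light undergoes total internal reflection.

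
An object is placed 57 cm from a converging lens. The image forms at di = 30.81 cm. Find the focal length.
1/f = 1/do + 1/di → f = 20 cm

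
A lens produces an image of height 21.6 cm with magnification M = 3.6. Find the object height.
ho = |hi|/|M| = 6 cm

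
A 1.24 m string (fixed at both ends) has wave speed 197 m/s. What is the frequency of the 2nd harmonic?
fₙ = nv/(2L) = 158.9 Hz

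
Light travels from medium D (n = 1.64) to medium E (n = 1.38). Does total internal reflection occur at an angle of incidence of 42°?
θc = arcsin(n₂/n₁) = 57.29°; 42° < θc, so no — the ray refracts.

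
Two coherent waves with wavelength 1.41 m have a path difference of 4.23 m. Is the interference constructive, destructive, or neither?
constructive — path difference = 3λ, a whole number of wavelengths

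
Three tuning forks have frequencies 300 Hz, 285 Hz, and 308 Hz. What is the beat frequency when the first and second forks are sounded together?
15 Hz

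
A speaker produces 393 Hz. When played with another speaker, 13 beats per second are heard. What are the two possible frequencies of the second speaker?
f₂ = 393 ± 13 Hz → 406 Hz or 380 Hz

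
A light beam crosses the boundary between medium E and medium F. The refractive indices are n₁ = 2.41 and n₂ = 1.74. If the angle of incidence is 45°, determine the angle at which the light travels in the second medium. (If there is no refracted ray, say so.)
sin θ₂ = (n₁/n₂)·sin θ₁ = 0.9794 → θ₂ = 78.35°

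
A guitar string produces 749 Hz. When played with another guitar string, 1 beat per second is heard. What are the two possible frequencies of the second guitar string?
f₂ = 749 ± 1 Hz → 750 Hz or 748 Hz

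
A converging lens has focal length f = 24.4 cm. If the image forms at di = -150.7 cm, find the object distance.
1/do = 1/f − 1/di → do = 21 cm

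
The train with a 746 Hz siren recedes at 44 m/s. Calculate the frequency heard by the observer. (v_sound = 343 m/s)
f_obs = f·v/(v + v_s) = 661.2 Hz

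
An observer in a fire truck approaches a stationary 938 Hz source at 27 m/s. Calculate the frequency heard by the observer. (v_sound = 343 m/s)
f_obs = f·(v + v_o)/v = 1012 Hz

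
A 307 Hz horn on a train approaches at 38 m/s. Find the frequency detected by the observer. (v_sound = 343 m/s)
f_obs = f·v/(v − v_s) = 345.2 Hz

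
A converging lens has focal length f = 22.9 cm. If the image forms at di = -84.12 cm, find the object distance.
1/do = 1/f − 1/di → do = 18 cm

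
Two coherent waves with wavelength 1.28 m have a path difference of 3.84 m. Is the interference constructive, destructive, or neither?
constructive — path difference = 3λ, a whole number of wavelengths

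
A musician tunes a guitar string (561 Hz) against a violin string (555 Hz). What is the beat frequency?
6 Hz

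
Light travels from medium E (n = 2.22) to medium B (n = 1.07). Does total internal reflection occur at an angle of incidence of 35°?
θc = arcsin(n₂/n₁) = 28.81°; 35° > θc, so yes — total internal reflection.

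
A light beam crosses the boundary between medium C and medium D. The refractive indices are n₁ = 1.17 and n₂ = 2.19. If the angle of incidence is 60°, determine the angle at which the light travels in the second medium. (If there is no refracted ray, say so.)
sin θ₂ = (n₁/n₂)·sin θ₁ = 0.4627 → θ₂ = 27.56°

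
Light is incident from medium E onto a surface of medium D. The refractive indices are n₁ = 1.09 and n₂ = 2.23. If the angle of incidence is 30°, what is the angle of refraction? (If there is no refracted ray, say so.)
sin θ₂ = (n₁/n₂)·sin θ₁ = 0.2444 → θ₂ = 14.15°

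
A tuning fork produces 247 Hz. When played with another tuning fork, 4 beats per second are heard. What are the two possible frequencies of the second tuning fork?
f₂ = 247 ± 4 Hz → 251 Hz or 243 Hz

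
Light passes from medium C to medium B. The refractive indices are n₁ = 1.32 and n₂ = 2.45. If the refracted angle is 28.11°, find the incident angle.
sin θ₁ = (n₂/n₁)·sin θ₂ → θ₁ = 60.99°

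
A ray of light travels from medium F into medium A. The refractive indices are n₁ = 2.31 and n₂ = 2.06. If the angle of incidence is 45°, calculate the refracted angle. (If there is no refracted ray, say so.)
sin θ₂ = (n₁/n₂)·sin θ₁ = 0.7929 → θ₂ = 52.46°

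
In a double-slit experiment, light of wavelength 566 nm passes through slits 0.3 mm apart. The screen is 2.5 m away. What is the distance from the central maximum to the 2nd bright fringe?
y = mλL/d = 9.433 mm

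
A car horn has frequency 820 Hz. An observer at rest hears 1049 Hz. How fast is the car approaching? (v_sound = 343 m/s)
v_s = v·(1 − f/f_obs) = 74.88 m/s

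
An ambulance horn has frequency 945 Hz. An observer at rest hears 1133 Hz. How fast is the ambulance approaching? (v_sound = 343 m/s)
v_s = v·(1 − f/f_obs) = 56.91 m/s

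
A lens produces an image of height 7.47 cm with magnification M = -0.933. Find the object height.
ho = |hi|/|M| = 8.006 cm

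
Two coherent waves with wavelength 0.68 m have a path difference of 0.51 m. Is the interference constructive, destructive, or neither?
neither (partial) — path difference = 0.75λ, neither a whole number of wavelengths nor an odd multiple of λ/2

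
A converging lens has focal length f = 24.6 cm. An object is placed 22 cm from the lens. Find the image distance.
1/di = 1/f − 1/do → di = -208.2 cm (virtual image)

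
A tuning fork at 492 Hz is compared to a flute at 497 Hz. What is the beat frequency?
5 Hz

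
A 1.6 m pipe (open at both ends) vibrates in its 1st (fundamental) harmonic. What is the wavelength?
λₙ = 2L/n = 3.2 m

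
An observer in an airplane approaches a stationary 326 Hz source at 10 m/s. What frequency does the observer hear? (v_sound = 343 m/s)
f_obs = f·(v + v_o)/v = 335.5 Hz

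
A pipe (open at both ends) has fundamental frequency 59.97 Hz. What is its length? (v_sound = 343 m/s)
L = v/(2f₁) = 2.86 m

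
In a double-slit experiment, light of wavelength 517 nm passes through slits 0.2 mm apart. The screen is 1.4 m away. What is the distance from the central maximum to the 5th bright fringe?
y = mλL/d = 18.09 mm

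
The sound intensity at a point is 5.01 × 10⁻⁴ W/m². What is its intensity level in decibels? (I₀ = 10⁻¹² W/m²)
β = 10·log₁₀(I/I₀) = 87 dB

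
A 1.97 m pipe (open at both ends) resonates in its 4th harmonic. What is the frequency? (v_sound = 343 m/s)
fₙ = nv/(2L) = 348.2 Hz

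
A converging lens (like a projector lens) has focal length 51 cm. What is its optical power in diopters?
P = 1/f = 1.961 D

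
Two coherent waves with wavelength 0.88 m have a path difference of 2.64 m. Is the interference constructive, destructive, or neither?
constructive — path difference = 3λ, a whole number of wavelengths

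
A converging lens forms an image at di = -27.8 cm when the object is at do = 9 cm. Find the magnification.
M = −di/do = 3.089 (upright image)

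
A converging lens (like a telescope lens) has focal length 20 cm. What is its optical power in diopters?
P = 1/f = 5 D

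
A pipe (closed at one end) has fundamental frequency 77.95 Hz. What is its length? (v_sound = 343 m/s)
L = v/(4f₁) = 1.1 m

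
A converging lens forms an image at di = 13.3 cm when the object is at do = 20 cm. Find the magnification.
M = −di/do = -0.665 (inverted image)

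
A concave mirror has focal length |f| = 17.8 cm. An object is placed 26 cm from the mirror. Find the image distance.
f = +17.8 cm (concave); 1/di = 1/f − 1/do → di = 56.44 cm (real image, in front of mirror)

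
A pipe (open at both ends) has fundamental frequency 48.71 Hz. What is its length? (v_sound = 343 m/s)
L = v/(2f₁) = 3.521 m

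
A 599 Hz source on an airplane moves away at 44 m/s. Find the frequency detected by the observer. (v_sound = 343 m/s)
f_obs = f·v/(v + v_s) = 530.9 Hz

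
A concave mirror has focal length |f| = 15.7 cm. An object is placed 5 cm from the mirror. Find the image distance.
f = +15.7 cm (concave); 1/di = 1/f − 1/do → di = -7.336 cm (virtual image, behind mirror)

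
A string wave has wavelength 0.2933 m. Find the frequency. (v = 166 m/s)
f = v/λ = 566 Hz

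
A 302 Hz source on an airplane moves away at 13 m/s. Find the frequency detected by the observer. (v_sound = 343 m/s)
f_obs = f·v/(v + v_s) = 291 Hz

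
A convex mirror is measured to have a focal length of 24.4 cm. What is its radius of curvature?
R = 2|f| = 48.8 cm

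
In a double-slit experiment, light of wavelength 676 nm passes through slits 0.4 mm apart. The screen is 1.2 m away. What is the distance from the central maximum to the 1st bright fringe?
y = mλL/d = 2.028 mm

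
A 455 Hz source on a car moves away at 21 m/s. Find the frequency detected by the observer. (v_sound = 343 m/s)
f_obs = f·v/(v + v_s) = 428.8 Hz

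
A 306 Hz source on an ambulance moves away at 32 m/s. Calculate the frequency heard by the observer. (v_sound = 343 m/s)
f_obs = f·v/(v + v_s) = 279.9 Hz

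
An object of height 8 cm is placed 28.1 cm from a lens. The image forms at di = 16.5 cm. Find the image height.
hi = (-di/do) × ho = -4.698 cm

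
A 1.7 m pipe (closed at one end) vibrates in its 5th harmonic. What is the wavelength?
λₙ = 4L/n = 1.36 m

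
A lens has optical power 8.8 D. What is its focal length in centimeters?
f = 1/P = 11.36 cm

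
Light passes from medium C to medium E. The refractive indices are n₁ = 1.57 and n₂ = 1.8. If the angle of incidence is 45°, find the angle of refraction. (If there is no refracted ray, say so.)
sin θ₂ = (n₁/n₂)·sin θ₁ = 0.6168 → θ₂ = 38.08°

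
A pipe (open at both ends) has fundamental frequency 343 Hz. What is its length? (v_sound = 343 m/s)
L = v/(2f₁) = 0.5 m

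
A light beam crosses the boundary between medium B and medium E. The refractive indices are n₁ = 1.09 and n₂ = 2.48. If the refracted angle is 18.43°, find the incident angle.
sin θ₁ = (n₂/n₁)·sin θ₂ → θ₁ = 46°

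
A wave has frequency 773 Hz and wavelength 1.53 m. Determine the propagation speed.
v = fλ = 1183 m/s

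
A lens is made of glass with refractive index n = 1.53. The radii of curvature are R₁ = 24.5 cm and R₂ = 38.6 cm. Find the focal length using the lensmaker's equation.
1/f = (n − 1)(1/R₁ − 1/R₂) → f = 126.5 cm (converging lens)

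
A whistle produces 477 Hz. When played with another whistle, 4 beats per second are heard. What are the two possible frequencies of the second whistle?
f₂ = 477 ± 4 Hz → 481 Hz or 473 Hz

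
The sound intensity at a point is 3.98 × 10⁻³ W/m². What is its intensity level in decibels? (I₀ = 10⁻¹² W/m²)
β = 10·log₁₀(I/I₀) = 96 dB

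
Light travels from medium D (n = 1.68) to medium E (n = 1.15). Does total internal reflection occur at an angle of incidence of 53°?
θc = arcsin(n₂/n₁) = 43.2°; 53° > θc, so yes — total internal reflection.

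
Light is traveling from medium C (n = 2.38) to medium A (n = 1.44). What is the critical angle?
θc = arcsin(n₂/n₁) = 37.23°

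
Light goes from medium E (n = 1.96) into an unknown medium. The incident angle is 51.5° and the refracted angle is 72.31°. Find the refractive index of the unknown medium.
n₂ = n₁·sin θ₁ / sin θ₂ = 1.61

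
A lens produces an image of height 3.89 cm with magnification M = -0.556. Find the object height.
ho = |hi|/|M| = 6.996 cm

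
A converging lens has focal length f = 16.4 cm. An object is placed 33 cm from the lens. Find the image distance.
1/di = 1/f − 1/do → di = 32.6 cm (real image)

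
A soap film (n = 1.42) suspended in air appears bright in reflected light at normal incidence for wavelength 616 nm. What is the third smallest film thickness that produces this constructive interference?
2nt = (m − ½)λ with m = 3 → t = (m − ½)λ/(2n) = 542.3 nm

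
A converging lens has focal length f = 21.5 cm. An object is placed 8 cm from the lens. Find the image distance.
1/di = 1/f − 1/do → di = -12.74 cm (virtual image)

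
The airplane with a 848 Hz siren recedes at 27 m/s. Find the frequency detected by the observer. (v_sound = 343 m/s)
f_obs = f·v/(v + v_s) = 786.1 Hz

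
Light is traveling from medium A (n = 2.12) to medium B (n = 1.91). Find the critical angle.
θc = arcsin(n₂/n₁) = 64.28°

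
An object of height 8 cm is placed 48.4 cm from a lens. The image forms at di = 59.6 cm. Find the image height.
hi = (-di/do) × ho = -9.851 cm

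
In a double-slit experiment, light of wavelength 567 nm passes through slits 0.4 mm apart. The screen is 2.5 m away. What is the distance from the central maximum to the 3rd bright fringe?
y = mλL/d = 10.63 mm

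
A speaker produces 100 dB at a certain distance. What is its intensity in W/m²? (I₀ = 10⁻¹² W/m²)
I = I₀·10^(β/10) = 1.00 × 10⁻² W/m²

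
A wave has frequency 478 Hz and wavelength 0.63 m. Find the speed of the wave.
v = fλ = 301.1 m/s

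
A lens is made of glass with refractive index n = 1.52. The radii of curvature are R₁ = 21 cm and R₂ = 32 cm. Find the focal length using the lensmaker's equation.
1/f = (n − 1)(1/R₁ − 1/R₂) → f = 117.5 cm (converging lens)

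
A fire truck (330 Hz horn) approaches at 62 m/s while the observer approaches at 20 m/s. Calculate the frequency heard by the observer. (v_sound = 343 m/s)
f_obs = f·(v + v_o)/(v − v_s) = 426.3 Hz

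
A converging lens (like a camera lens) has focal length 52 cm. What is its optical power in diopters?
P = 1/f = 1.923 D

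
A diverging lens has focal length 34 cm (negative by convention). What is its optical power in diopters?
P = 1/f = -2.941 D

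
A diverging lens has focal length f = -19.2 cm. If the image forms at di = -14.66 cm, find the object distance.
1/do = 1/f − 1/di → do = 62 cm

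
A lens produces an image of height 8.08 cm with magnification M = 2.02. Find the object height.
ho = |hi|/|M| = 4 cm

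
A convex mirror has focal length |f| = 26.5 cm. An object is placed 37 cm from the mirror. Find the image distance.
f = −26.5 cm (convex); 1/di = 1/f − 1/do → di = -15.44 cm (virtual image, behind mirror)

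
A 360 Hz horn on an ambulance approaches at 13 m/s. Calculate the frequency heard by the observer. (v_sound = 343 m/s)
f_obs = f·v/(v − v_s) = 374.2 Hz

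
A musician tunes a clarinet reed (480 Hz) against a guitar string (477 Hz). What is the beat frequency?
3 Hz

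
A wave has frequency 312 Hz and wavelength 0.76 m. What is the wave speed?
v = fλ = 237.1 m/s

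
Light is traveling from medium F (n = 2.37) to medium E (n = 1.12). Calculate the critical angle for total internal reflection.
θc = arcsin(n₂/n₁) = 28.2°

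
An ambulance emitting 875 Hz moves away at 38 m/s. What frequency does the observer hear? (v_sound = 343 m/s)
f_obs = f·v/(v + v_s) = 787.7 Hz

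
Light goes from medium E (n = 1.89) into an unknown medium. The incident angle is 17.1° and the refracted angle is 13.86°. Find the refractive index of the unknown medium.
n₂ = n₁·sin θ₁ / sin θ₂ = 2.32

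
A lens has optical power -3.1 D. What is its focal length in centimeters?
f = 1/P = -32.26 cm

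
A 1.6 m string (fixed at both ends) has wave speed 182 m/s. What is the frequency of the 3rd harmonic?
fₙ = nv/(2L) = 170.6 Hz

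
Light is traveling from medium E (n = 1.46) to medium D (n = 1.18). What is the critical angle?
θc = arcsin(n₂/n₁) = 53.92°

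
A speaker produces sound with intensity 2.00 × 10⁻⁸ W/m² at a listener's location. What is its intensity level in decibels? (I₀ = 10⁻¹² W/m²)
β = 10·log₁₀(I/I₀) = 43.01 dB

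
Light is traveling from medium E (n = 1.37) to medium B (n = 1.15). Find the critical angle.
θc = arcsin(n₂/n₁) = 57.08°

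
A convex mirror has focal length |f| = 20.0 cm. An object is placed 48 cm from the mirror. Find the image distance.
f = −20.0 cm (convex); 1/di = 1/f − 1/do → di = -14.12 cm (virtual image, behind mirror)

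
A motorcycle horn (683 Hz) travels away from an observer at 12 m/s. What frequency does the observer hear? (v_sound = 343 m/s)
f_obs = f·v/(v + v_s) = 659.9 Hz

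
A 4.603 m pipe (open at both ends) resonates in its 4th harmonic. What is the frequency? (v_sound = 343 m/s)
fₙ = nv/(2L) = 149 Hz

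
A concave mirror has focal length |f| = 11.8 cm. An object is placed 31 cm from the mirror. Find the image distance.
f = +11.8 cm (concave); 1/di = 1/f − 1/do → di = 19.05 cm (real image, in front of mirror)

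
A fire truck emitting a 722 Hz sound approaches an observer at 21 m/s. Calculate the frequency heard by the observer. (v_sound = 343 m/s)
f_obs = f·v/(v − v_s) = 769.1 Hz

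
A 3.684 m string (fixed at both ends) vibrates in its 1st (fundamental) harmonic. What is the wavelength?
λₙ = 2L/n = 7.368 m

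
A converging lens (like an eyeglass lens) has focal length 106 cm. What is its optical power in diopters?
P = 1/f = 0.9434 D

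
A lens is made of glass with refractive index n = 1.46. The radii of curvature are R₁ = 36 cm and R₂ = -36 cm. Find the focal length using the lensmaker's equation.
1/f = (n − 1)(1/R₁ − 1/R₂) → f = 39.13 cm (converging lens)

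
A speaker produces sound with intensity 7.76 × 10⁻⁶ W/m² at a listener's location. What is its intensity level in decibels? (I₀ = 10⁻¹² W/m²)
β = 10·log₁₀(I/I₀) = 68.9 dB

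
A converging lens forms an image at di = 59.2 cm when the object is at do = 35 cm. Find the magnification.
M = −di/do = -1.691 (inverted image)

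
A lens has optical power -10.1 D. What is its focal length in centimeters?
f = 1/P = -9.901 cm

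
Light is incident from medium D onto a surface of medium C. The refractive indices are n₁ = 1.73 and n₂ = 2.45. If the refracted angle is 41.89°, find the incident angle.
sin θ₁ = (n₂/n₁)·sin θ₂ → θ₁ = 71.01°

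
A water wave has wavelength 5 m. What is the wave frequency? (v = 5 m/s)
f = v/λ = 1 Hz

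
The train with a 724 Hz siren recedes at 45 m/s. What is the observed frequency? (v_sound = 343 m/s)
f_obs = f·v/(v + v_s) = 640 Hz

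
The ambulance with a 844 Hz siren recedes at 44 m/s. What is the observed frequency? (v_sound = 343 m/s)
f_obs = f·v/(v + v_s) = 748 Hz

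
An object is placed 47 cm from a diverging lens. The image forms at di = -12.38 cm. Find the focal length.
1/f = 1/do + 1/di → f = -16.81 cm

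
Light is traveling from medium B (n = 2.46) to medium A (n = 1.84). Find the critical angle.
θc = arcsin(n₂/n₁) = 48.41°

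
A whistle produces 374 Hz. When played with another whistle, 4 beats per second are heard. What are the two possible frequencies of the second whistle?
f₂ = 374 ± 4 Hz → 378 Hz or 370 Hz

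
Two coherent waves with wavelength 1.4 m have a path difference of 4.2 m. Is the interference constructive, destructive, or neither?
constructive — path difference = 3λ, a whole number of wavelengths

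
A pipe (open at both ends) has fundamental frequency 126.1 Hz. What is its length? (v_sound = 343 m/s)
L = v/(2f₁) = 1.36 m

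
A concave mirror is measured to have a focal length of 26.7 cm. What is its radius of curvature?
R = 2|f| = 53.4 cm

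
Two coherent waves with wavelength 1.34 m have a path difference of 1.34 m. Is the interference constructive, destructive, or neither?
constructive — path difference = 1λ, a whole number of wavelengths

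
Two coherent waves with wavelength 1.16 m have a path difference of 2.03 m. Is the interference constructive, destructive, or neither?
neither (partial) — path difference = 1.75λ, neither a whole number of wavelengths nor an odd multiple of λ/2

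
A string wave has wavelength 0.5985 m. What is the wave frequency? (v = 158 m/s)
f = v/λ = 264 Hz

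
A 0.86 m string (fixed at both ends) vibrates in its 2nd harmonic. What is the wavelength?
λₙ = 2L/n = 0.86 m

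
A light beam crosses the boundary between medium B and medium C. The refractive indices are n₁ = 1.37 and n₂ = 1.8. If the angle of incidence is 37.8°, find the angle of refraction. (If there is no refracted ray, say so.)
sin θ₂ = (n₁/n₂)·sin θ₁ = 0.4665 → θ₂ = 27.81°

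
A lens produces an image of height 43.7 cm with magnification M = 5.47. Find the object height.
ho = |hi|/|M| = 7.989 cm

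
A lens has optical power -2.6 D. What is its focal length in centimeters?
f = 1/P = -38.46 cm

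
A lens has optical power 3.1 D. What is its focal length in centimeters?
f = 1/P = 32.26 cm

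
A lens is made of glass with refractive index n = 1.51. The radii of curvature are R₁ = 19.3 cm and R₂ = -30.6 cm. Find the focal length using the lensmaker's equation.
1/f = (n − 1)(1/R₁ − 1/R₂) → f = 23.21 cm (converging lens)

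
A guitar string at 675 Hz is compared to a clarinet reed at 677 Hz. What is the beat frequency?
2 Hz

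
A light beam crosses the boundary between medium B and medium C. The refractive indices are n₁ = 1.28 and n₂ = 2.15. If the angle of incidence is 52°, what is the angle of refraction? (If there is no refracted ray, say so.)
sin θ₂ = (n₁/n₂)·sin θ₁ = 0.4691 → θ₂ = 27.98°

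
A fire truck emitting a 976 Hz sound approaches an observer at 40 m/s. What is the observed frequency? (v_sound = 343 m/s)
f_obs = f·v/(v − v_s) = 1105 Hz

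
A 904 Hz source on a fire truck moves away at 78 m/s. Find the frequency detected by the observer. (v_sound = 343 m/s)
f_obs = f·v/(v + v_s) = 736.5 Hz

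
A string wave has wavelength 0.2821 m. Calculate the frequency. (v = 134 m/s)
f = v/λ = 475 Hz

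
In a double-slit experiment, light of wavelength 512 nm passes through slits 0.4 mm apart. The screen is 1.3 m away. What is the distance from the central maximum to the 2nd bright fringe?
y = mλL/d = 3.328 mm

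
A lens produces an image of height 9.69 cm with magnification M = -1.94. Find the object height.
ho = |hi|/|M| = 4.995 cm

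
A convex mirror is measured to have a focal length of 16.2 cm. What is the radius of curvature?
R = 2|f| = 32.4 cm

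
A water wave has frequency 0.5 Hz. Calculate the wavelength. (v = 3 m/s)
λ = v/f = 6 m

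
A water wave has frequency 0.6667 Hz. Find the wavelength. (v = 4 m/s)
λ = v/f = 6 m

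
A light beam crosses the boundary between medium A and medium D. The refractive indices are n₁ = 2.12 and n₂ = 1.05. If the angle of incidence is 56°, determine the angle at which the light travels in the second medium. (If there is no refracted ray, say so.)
sin θ₂ = (n₁/n₂)·sin θ₁ = 1.674 > 1, so there is no refracted ray — the light undergoes total internal reflection.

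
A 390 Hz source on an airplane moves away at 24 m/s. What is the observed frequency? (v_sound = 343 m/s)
f_obs = f·v/(v + v_s) = 364.5 Hz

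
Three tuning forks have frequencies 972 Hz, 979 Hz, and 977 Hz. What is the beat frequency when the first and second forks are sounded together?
7 Hz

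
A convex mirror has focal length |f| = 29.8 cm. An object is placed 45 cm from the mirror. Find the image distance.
f = −29.8 cm (convex); 1/di = 1/f − 1/do → di = -17.93 cm (virtual image, behind mirror)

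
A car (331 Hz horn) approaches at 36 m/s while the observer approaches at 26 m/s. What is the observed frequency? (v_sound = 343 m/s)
f_obs = f·(v + v_o)/(v − v_s) = 397.8 Hz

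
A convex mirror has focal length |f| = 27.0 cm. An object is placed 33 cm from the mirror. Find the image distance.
f = −27.0 cm (convex); 1/di = 1/f − 1/do → di = -14.85 cm (virtual image, behind mirror)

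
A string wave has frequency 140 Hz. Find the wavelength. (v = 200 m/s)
λ = v/f = 1.429 m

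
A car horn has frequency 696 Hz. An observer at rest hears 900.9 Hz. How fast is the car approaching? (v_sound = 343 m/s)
v_s = v·(1 − f/f_obs) = 78.01 m/s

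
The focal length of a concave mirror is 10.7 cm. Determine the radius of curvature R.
R = 2|f| = 21.4 cm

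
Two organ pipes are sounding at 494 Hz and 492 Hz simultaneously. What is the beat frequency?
2 Hz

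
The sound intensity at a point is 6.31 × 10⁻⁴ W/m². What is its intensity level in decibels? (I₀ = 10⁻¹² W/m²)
β = 10·log₁₀(I/I₀) = 88 dB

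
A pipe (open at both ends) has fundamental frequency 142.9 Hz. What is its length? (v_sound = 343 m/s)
L = v/(2f₁) = 1.2 m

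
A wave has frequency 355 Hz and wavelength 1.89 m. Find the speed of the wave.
v = fλ = 670.9 m/s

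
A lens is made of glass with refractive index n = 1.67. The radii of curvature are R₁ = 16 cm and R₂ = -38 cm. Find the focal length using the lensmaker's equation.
1/f = (n − 1)(1/R₁ − 1/R₂) → f = 16.8 cm (converging lens)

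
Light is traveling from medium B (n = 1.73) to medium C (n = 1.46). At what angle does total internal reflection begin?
θc = arcsin(n₂/n₁) = 57.56°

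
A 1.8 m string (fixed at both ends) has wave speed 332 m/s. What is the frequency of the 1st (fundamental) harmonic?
fₙ = nv/(2L) = 92.22 Hz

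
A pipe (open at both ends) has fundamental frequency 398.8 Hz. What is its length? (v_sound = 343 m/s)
L = v/(2f₁) = 0.43 m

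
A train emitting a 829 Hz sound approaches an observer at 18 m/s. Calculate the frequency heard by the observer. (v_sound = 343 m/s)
f_obs = f·v/(v − v_s) = 874.9 Hz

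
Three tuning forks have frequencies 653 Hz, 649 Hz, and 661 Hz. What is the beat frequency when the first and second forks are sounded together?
4 Hz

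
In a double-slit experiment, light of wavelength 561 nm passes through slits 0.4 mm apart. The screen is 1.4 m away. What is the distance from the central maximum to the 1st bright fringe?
y = mλL/d = 1.963 mm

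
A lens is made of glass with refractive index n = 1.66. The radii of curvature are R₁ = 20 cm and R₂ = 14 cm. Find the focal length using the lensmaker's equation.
1/f = (n − 1)(1/R₁ − 1/R₂) → f = -70.71 cm (diverging lens)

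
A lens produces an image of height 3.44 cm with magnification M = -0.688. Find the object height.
ho = |hi|/|M| = 5 cm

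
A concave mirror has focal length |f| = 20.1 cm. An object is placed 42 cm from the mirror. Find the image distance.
f = +20.1 cm (concave); 1/di = 1/f − 1/do → di = 38.55 cm (real image, in front of mirror)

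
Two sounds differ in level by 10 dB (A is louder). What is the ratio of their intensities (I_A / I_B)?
I_A/I_B = 10^(Δβ/10) = 10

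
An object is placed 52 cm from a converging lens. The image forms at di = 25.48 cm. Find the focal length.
1/f = 1/do + 1/di → f = 17.1 cm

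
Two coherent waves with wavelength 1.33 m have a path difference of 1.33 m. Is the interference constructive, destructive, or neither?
constructive — path difference = 1λ, a whole number of wavelengths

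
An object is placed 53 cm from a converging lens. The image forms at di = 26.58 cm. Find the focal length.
1/f = 1/do + 1/di → f = 17.7 cm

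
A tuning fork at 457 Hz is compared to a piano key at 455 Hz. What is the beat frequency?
2 Hz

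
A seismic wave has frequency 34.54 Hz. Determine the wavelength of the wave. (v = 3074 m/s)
λ = v/f = 89 m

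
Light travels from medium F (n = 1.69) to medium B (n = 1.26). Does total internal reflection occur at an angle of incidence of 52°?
θc = arcsin(n₂/n₁) = 48.21°; 52° > θc, so yes — total internal reflection.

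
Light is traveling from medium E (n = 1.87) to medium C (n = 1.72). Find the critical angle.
θc = arcsin(n₂/n₁) = 66.89°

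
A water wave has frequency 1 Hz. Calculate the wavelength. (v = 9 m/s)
λ = v/f = 9 m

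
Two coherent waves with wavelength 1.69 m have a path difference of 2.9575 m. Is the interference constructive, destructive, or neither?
neither (partial) — path difference = 1.75λ, neither a whole number of wavelengths nor an odd multiple of λ/2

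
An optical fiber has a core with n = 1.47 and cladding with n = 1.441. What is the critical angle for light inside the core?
θc = arcsin(n_cladding/n_core) = 78.6°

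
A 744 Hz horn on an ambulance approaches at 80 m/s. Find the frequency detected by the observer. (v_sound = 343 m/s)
f_obs = f·v/(v − v_s) = 970.3 Hz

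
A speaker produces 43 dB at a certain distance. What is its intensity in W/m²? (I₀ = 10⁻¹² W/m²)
I = I₀·10^(β/10) = 2.00 × 10⁻⁸ W/m²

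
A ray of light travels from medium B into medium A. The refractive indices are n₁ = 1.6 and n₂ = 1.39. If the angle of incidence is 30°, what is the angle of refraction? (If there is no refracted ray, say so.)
sin θ₂ = (n₁/n₂)·sin θ₁ = 0.5755 → θ₂ = 35.14°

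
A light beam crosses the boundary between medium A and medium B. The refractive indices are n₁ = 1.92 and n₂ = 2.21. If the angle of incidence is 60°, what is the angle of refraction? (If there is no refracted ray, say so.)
sin θ₂ = (n₁/n₂)·sin θ₁ = 0.7524 → θ₂ = 48.8°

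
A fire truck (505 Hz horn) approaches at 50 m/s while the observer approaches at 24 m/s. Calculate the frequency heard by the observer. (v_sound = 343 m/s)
f_obs = f·(v + v_o)/(v − v_s) = 632.5 Hz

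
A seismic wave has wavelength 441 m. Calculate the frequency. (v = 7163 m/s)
f = v/λ = 16.24 Hz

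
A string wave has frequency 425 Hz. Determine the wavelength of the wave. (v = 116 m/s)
λ = v/f = 0.2729 m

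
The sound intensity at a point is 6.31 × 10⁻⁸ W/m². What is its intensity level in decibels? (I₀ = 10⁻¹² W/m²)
β = 10·log₁₀(I/I₀) = 48 dB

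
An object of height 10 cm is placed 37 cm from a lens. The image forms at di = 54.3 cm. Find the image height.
hi = (-di/do) × ho = -14.68 cm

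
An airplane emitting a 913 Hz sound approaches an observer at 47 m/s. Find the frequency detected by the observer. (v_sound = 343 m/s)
f_obs = f·v/(v − v_s) = 1058 Hz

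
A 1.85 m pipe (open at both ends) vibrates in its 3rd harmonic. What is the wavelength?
λₙ = 2L/n = 1.233 m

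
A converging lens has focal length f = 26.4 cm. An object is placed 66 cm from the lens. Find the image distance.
1/di = 1/f − 1/do → di = 44 cm (real image)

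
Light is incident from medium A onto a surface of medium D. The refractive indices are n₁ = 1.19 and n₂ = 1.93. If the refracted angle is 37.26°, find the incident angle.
sin θ₁ = (n₂/n₁)·sin θ₂ → θ₁ = 79.09°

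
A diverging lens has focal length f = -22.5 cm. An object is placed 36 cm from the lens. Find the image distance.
1/di = 1/f − 1/do → di = -13.85 cm (virtual image)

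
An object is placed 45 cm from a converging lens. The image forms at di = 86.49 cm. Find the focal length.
1/f = 1/do + 1/di → f = 29.6 cm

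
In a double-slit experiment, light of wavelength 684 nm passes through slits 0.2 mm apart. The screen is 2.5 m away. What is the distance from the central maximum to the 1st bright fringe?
y = mλL/d = 8.55 mm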